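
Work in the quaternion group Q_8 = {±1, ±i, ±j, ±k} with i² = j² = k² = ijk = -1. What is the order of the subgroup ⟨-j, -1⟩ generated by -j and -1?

4

|⟨-j⟩| = 4 and |⟨-1⟩| = 2, so |H| is a multiple of lcm(4, 2) = 4 and divides |G| = 8.
Closing under the operation: H = {1, -1, j, -j}, so |H| = 4.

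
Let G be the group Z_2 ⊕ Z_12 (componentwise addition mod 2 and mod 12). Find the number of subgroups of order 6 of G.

|G| = 24 and 6 | 24, so subgroups of order 6 are possible by Lagrange.
The subgroups of order 6 are: {(0,0), (0,2), (0,4), (0,6), (0,8), (0,10)}; {(0,0), (0,4), (0,8), (1,0), (1,4), (1,8)}; {(0,0), (0,4), (0,8), (1,2), (1,6), (1,10)}.
So G has 3 subgroups of order 6.

3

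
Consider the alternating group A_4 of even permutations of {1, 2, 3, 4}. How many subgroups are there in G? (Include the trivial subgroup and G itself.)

10

|G| = 12, so by Lagrange every subgroup order divides 12. Divisors: 1, 2, 3, 4, 6, 12.
Subgroups by order — order 1: 1; order 2: 3; order 3: 4; order 4: 1; order 6: 0; order 12: 1.
Total: 1 + 3 + 4 + 1 + 0 + 1 = 10.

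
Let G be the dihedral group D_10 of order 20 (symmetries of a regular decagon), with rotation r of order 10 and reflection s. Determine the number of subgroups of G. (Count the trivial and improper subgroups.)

22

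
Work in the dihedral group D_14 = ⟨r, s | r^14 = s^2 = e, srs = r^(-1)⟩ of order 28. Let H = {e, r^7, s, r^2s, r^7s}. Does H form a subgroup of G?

No

|H| = 5 does not divide |G| = 28, so by Lagrange H is not a subgroup.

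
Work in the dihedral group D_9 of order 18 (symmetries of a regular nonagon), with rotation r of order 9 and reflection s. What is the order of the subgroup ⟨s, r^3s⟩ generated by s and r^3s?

|⟨s⟩| = 2 and |⟨r^3s⟩| = 2, so |H| is a multiple of lcm(2, 2) = 2 and divides |G| = 18.
Closing under the operation: H = {e, r^3, r^6, s, r^3s, r^6s}, so |H| = 6.

6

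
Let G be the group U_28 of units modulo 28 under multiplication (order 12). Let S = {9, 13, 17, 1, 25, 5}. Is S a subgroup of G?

Yes

|S| = 6 divides |G| = 12, consistent with Lagrange.
S contains the identity, every element's inverse is in S, and S is closed under ·: it is a subgroup.
In fact S = ⟨17⟩.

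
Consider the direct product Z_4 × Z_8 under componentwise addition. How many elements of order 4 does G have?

12

An element (a,b) has order lcm(ord(a), ord(b)); count pairs with lcm equal to 4.
Enumerating gives 12 such elements.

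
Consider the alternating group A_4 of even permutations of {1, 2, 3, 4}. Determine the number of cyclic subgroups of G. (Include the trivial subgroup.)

8

Each element a generates a cyclic subgroup ⟨a⟩; distinct elements may generate the same one (a cyclic group of order d has φ(d) generators).
Cyclic subgroups by order — order 1: 1; order 2: 3; order 3: 4.
Total: 8.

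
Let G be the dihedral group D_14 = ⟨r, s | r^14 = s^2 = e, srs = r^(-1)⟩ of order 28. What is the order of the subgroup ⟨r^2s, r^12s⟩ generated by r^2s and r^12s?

|⟨r^2s⟩| = 2 and |⟨r^12s⟩| = 2, so |H| is a multiple of lcm(2, 2) = 2 and divides |G| = 28.
Closing under the operation: H = {e, r^2, r^4, r^6, r^8, r^10, r^12, s, r^2s, r^4s, r^6s, r^8s, r^10s, r^12s}, so |H| = 14.

14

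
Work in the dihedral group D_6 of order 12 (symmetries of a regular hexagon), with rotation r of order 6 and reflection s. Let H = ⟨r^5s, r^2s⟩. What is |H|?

|⟨r^5s⟩| = 2 and |⟨r^2s⟩| = 2, so |H| is a multiple of lcm(2, 2) = 2 and divides |G| = 12.
Closing under the operation: H = {e, r^3, r^2s, r^5s}, so |H| = 4.

4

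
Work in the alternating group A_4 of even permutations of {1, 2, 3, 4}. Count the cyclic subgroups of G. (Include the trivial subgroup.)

8

A cyclic subgroup of order d is generated by each of its φ(d) elements of order d, so the cyclic subgroups of order d number (#elements of order d)/φ(d).
Cyclic subgroups by order — order 1: 1; order 2: 3; order 3: 4.
Total: 8.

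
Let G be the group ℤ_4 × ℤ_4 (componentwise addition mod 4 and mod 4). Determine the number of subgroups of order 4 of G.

|G| = 16 and 4 | 16, so subgroups of order 4 are possible by Lagrange.
The subgroups of order 4 are: {(0,0), (0,1), (0,2), (0,3)}; {(0,0), (0,2), (2,0), (2,2)}; {(0,0), (0,2), (2,1), (2,3)}; {(0,0), (1,0), (2,0), (3,0)}; … (7 in all).
So G has 7 subgroups of order 4.

7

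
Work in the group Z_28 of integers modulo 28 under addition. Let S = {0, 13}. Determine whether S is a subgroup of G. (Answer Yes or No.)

No

13 ∈ S but its inverse 15 ∉ S, so S is not a subgroup.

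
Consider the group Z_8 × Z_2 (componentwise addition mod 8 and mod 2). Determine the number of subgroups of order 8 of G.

3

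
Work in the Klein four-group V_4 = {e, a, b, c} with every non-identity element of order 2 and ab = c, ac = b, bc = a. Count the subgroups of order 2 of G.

|G| = 4 and 2 | 4, so subgroups of order 2 are possible by Lagrange.
The subgroups of order 2 are: {e, a}; {e, b}; {e, c}.
So G has 3 subgroups of order 2.

3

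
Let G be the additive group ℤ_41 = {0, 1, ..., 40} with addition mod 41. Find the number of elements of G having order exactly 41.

In a cyclic group of order 41, the number of elements of order d (for d | 41) is φ(d).
φ(41) = 40.

40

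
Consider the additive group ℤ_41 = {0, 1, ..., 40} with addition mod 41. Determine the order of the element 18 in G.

41

In ℤ_41, the order of an element a is n/gcd(a, n).
gcd(18, 41) = 1, so |⟨18⟩| = 41/1 = 41.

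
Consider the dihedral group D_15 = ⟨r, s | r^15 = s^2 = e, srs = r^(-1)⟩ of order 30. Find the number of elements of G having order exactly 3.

The elements of order 3 are: r^5, r^10.
That's 2.

2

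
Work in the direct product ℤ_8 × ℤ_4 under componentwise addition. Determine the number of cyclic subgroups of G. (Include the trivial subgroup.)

14

A cyclic subgroup of order d is generated by each of its φ(d) elements of order d, so the cyclic subgroups of order d number (#elements of order d)/φ(d).
Cyclic subgroups by order — order 1: 1; order 2: 3; order 4: 6; order 8: 4.
Total: 14.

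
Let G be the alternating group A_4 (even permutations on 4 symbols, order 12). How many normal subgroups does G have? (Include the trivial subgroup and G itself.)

G has 10 subgroups. Checking conjugation-invariance by order — order 1: 1/1 normal; order 2: 0/3 normal; order 3: 0/4 normal; order 4: 1/1 normal; order 12: 1/1 normal.
Total normal subgroups: 3.

3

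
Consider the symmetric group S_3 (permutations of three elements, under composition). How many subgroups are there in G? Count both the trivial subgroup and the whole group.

6

|G| = 6, so by Lagrange every subgroup order divides 6. Divisors: 1, 2, 3, 6.
Subgroups by order — order 1: 1; order 2: 3; order 3: 1; order 6: 1.
Total: 1 + 3 + 1 + 1 = 6.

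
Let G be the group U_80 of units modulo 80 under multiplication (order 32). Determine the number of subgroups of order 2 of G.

7

|G| = 32 and 2 | 32, so subgroups of order 2 are possible by Lagrange.
The subgroups of order 2 are: {1, 31}; {1, 39}; {1, 41}; {1, 49}; … (7 in all).
So G has 7 subgroups of order 2.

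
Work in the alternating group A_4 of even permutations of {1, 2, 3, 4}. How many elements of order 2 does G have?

3

The elements of order 2 are: (1 2)(3 4), (1 3)(2 4), (1 4)(2 3).
That's 3.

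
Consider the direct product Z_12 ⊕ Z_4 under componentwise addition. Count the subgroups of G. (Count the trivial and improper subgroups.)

30

|G| = 48, so by Lagrange every subgroup order divides 48. Divisors: 1, 2, 3, 4, 6, 8, 12, 16, 24, 48.
Subgroups by order — order 1: 1; order 2: 3; order 3: 1; order 4: 7; order 6: 3; order 8: 3; order 12: 7; order 16: 1; order 24: 3; order 48: 1.
Total: 1 + 3 + 1 + 7 + 3 + 3 + 7 + 1 + 3 + 1 = 30.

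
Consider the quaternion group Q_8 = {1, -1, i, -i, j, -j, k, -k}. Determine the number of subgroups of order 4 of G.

3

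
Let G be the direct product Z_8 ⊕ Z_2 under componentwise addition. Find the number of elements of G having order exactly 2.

3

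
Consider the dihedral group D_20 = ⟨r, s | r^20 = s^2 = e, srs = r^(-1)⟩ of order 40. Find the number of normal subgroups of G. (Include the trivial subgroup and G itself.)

9

G has 48 subgroups. Checking conjugation-invariance by order — order 1: 1/1 normal; order 2: 1/21 normal; order 4: 1/11 normal; order 5: 1/1 normal; order 8: 0/5 normal; order 10: 1/5 normal; order 20: 3/3 normal; order 40: 1/1 normal.
Total normal subgroups: 9.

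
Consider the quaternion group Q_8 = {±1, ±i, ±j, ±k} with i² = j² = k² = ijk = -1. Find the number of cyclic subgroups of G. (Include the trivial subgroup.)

A cyclic subgroup of order d is generated by each of its φ(d) elements of order d, so the cyclic subgroups of order d number (#elements of order d)/φ(d).
Cyclic subgroups by order — order 1: 1; order 2: 1; order 4: 3.
Total: 5.

5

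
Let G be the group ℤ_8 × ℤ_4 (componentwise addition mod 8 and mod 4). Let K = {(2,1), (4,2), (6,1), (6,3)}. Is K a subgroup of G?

The identity (0,0) ∉ K, so K is not a subgroup.

No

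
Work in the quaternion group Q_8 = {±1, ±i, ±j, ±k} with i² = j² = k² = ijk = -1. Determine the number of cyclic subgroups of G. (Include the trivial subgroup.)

5

Each element a generates a cyclic subgroup ⟨a⟩; distinct elements may generate the same one (a cyclic group of order d has φ(d) generators).
Cyclic subgroups by order — order 1: 1; order 2: 1; order 4: 3.
Total: 5.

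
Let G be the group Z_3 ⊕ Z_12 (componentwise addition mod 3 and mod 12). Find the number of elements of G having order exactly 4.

2

An element (a,b) has order lcm(ord(a), ord(b)); count pairs with lcm equal to 4.
Enumerating gives 2 such elements.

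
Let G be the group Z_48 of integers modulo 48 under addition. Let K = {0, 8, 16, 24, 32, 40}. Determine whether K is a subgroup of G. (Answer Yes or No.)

Yes

|K| = 6 divides |G| = 48, consistent with Lagrange.
K contains the identity, every element's inverse is in K, and K is closed under +: it is a subgroup.
In fact K = ⟨8⟩.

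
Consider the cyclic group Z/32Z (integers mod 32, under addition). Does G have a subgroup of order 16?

Yes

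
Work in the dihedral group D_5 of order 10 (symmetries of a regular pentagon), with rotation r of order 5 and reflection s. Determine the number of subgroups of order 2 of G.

|G| = 10 and 2 | 10, so subgroups of order 2 are possible by Lagrange.
The subgroups of order 2 are: {e, r^2s}; {e, r^3s}; {e, r^4s}; {e, rs}; … (5 in all).
So G has 5 subgroups of order 2.

5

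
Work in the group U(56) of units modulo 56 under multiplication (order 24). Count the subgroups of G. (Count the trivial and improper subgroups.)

|G| = 24, so by Lagrange every subgroup order divides 24. Divisors: 1, 2, 3, 4, 6, 8, 12, 24.
Subgroups by order — order 1: 1; order 2: 7; order 3: 1; order 4: 7; order 6: 7; order 8: 1; order 12: 7; order 24: 1.
Total: 1 + 7 + 1 + 7 + 7 + 1 + 7 + 1 = 32.

32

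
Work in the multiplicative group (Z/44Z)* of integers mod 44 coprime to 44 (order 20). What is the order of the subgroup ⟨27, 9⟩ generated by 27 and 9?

10

|⟨27⟩| = 10 and |⟨9⟩| = 5, so |H| is a multiple of lcm(10, 5) = 10 and divides |G| = 20.
Closing under the operation: H = {1, 3, 5, 9, 15, 23, 25, 27, 31, 37}, so |H| = 10.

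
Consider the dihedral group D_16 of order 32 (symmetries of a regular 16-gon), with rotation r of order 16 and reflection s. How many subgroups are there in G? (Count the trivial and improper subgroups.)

36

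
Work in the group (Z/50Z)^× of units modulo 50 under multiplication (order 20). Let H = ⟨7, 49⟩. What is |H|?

4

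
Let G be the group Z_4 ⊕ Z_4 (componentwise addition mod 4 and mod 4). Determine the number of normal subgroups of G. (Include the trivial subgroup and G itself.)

G is abelian, so every subgroup is normal.
G has 15 subgroups in total, hence 15 normal subgroups.

15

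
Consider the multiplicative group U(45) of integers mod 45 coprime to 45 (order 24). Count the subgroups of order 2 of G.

3

|G| = 24 and 2 | 24, so subgroups of order 2 are possible by Lagrange.
The subgroups of order 2 are: {1, 19}; {1, 26}; {1, 44}.
So G has 3 subgroups of order 2.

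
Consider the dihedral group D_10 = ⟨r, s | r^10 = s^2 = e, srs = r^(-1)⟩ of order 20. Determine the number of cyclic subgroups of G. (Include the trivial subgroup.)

Each element a generates a cyclic subgroup ⟨a⟩; distinct elements may generate the same one (a cyclic group of order d has φ(d) generators).
Cyclic subgroups by order — order 1: 1; order 2: 11; order 5: 1; order 10: 1.
Total: 14.

14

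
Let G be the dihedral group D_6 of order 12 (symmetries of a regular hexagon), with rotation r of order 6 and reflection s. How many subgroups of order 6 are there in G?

3

|G| = 12 and 6 | 12, so subgroups of order 6 are possible by Lagrange.
The subgroups of order 6 are: {e, r, r^2, r^3, r^4, r^5}; {e, r^2, r^4, s, r^2s, r^4s}; {e, r^2, r^4, rs, r^3s, r^5s}.
So G has 3 subgroups of order 6.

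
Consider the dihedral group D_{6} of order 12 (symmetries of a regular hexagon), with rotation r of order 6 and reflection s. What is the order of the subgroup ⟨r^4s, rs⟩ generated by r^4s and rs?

|⟨r^4s⟩| = 2 and |⟨rs⟩| = 2, so |H| is a multiple of lcm(2, 2) = 2 and divides |G| = 12.
Closing under the operation: H = {e, r^3, rs, r^4s}, so |H| = 4.

4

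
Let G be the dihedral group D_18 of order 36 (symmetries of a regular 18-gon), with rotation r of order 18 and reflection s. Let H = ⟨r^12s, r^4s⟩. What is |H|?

|⟨r^12s⟩| = 2 and |⟨r^4s⟩| = 2, so |H| is a multiple of lcm(2, 2) = 2 and divides |G| = 36.
Closing under the operation: H = {e, r^2, r^4, r^6, r^8, r^10, r^12, r^14, r^16, s, r^2s, r^4s, r^6s, r^8s, r^10s, r^12s, r^14s, r^16s}, so |H| = 18.

18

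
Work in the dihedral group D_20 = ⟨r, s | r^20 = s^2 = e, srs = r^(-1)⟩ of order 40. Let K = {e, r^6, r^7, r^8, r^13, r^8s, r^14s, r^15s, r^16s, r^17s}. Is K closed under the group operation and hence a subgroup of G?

No

r^8 ∈ K but its inverse r^12 ∉ K, so K is not a subgroup.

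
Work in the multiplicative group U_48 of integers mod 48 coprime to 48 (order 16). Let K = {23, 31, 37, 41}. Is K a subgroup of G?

No

The identity 1 ∉ K, so K is not a subgroup.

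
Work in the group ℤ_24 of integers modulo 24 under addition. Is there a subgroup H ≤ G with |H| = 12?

Yes

12 | 24. A subgroup of order 12 is {0, 2, 4, 6, 8, 10, 12, 14, 16, 18, 20, 22}.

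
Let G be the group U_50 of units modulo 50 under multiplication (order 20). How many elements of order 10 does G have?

4

The elements of order 10 are: 9, 19, 29, 39.
That's 4.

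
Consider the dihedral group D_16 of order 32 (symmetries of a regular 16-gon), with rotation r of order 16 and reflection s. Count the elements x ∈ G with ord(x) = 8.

The elements of order 8 are: r^2, r^6, r^10, r^14.
That's 4.

4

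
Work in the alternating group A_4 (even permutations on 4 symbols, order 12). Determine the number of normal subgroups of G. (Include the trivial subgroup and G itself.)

3

G has 10 subgroups. Checking conjugation-invariance by order — order 1: 1/1 normal; order 2: 0/3 normal; order 3: 0/4 normal; order 4: 1/1 normal; order 12: 1/1 normal.
Total normal subgroups: 3.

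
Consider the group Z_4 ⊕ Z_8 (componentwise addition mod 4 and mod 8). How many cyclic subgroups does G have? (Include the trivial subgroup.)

14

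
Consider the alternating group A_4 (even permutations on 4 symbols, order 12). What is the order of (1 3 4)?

Computing powers of (1 3 4): the smallest k with ((1 3 4))^k = e is k = 3.

3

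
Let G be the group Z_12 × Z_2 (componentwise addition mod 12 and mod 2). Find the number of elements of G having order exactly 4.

An element (a,b) has order lcm(ord(a), ord(b)); count pairs with lcm equal to 4.
Enumerating gives 4 such elements.

4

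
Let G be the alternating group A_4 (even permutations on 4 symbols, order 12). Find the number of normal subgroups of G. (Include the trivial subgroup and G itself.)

3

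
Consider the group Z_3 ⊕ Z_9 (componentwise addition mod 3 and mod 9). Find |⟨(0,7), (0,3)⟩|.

9

|⟨(0,7)⟩| = 9 and |⟨(0,3)⟩| = 3, so |H| is a multiple of lcm(9, 3) = 9 and divides |G| = 27.
Closing under the operation: H = {(0,0), (0,1), (0,2), (0,3), (0,4), (0,5), (0,6), (0,7), (0,8)}, so |H| = 9.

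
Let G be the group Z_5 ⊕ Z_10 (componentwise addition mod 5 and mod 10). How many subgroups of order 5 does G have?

|G| = 50 and 5 | 50, so subgroups of order 5 are possible by Lagrange.
The subgroups of order 5 are: {(0,0), (0,2), (0,4), (0,6), (0,8)}; {(0,0), (1,0), (2,0), (3,0), (4,0)}; {(0,0), (1,2), (2,4), (3,6), (4,8)}; {(0,0), (1,4), (2,8), (3,2), (4,6)}; … (6 in all).
So G has 6 subgroups of order 5.

6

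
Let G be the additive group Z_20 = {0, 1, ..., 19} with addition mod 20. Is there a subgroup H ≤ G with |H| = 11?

No

11 does not divide |G| = 20, so by Lagrange no subgroup of order 11 exists.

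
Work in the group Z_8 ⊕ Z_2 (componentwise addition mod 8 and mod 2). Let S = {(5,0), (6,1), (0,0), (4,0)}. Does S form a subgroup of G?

No

(6,1) ∈ S but its inverse (2,1) ∉ S, so S is not a subgroup.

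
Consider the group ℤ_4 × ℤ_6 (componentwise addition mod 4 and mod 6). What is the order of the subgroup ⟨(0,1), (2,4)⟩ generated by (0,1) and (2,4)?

12

|⟨(0,1)⟩| = 6 and |⟨(2,4)⟩| = 6, so |H| is a multiple of lcm(6, 6) = 6 and divides |G| = 24.
Closing under the operation: H = {(0,0), (0,1), (0,2), (0,3), (0,4), (0,5), (2,0), (2,1), (2,2), (2,3), (2,4), (2,5)}, so |H| = 12.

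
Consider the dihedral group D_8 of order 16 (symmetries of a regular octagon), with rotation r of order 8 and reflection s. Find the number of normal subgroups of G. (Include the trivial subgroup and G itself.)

G has 19 subgroups. Checking conjugation-invariance by order — order 1: 1/1 normal; order 2: 1/9 normal; order 4: 1/5 normal; order 8: 3/3 normal; order 16: 1/1 normal.
Total normal subgroups: 7.

7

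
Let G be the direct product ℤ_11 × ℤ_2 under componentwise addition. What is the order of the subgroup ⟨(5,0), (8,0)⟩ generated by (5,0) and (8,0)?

11

|⟨(5,0)⟩| = 11 and |⟨(8,0)⟩| = 11, so |H| is a multiple of lcm(11, 11) = 11 and divides |G| = 22.
Closing under the operation: H = {(0,0), (1,0), (2,0), (3,0), (4,0), (5,0), (6,0), (7,0), (8,0), (9,0), (10,0)}, so |H| = 11.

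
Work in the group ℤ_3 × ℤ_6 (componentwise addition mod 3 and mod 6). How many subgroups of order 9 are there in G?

1

|G| = 18 and 9 | 18, so subgroups of order 9 are possible by Lagrange.
The subgroups of order 9 are: {(0,0), (0,2), (0,4), (1,0), (1,2), (1,4), (2,0), (2,2), (2,4)}.
So G has 1 subgroup of order 9.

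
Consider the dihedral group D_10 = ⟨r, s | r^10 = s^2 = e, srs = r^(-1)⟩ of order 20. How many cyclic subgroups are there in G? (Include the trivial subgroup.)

14

Each element a generates a cyclic subgroup ⟨a⟩; distinct elements may generate the same one (a cyclic group of order d has φ(d) generators).
Cyclic subgroups by order — order 1: 1; order 2: 11; order 5: 1; order 10: 1.
Total: 14.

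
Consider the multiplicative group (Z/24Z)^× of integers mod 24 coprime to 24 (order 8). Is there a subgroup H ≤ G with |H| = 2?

2 | 8. A subgroup of order 2 is {1, 11}.

Yes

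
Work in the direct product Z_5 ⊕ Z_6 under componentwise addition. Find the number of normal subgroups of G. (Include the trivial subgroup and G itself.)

G is abelian, so every subgroup is normal.
G has 8 subgroups in total, hence 8 normal subgroups.

8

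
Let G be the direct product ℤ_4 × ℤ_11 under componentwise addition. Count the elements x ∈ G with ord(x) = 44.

20

An element (a,b) has order lcm(ord(a), ord(b)); count pairs with lcm equal to 44.
Enumerating gives 20 such elements.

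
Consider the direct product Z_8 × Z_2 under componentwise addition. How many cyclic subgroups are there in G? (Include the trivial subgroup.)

8

A cyclic subgroup of order d is generated by each of its φ(d) elements of order d, so the cyclic subgroups of order d number (#elements of order d)/φ(d).
Cyclic subgroups by order — order 1: 1; order 2: 3; order 4: 2; order 8: 2.
Total: 8.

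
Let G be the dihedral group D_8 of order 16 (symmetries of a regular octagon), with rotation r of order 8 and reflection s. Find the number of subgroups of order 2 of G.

|G| = 16 and 2 | 16, so subgroups of order 2 are possible by Lagrange.
The subgroups of order 2 are: {e, r^2s}; {e, r^3s}; {e, r^4}; {e, r^4s}; … (9 in all).
So G has 9 subgroups of order 2.

9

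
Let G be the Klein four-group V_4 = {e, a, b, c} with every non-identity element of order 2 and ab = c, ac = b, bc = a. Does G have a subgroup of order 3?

No

3 does not divide |G| = 4, so by Lagrange no subgroup of order 3 exists.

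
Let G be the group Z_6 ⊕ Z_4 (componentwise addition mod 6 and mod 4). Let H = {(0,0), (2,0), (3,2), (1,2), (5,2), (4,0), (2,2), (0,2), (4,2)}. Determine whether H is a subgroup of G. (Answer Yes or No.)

No

|H| = 9 does not divide |G| = 24, so by Lagrange H is not a subgroup.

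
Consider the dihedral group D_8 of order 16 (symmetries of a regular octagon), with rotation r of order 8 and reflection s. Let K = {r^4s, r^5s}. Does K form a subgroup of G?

The identity e ∉ K, so K is not a subgroup.

No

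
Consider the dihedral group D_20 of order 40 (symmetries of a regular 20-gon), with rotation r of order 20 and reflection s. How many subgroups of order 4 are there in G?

11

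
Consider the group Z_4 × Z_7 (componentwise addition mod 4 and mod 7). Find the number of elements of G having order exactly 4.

An element (a,b) has order lcm(ord(a), ord(b)); count pairs with lcm equal to 4.
Enumerating gives 2 such elements.

2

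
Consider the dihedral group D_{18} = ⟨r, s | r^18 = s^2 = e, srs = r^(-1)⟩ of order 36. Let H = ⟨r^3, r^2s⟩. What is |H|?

|⟨r^3⟩| = 6 and |⟨r^2s⟩| = 2, so |H| is a multiple of lcm(6, 2) = 6 and divides |G| = 36.
Closing under the operation: H = {e, r^3, r^6, r^9, r^12, r^15, r^2s, r^5s, r^8s, r^11s, r^14s, r^17s}, so |H| = 12.

12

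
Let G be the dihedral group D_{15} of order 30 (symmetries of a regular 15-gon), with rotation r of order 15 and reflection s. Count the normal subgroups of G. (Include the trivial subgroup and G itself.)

G has 28 subgroups. Checking conjugation-invariance by order — order 1: 1/1 normal; order 2: 0/15 normal; order 3: 1/1 normal; order 5: 1/1 normal; order 6: 0/5 normal; order 10: 0/3 normal; order 15: 1/1 normal; order 30: 1/1 normal.
Total normal subgroups: 5.

5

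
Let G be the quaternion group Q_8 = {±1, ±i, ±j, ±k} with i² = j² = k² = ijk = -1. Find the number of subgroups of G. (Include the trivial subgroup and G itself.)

6

|G| = 8, so by Lagrange every subgroup order divides 8. Divisors: 1, 2, 4, 8.
Subgroups by order — order 1: 1; order 2: 1; order 4: 3; order 8: 1.
Total: 1 + 1 + 3 + 1 = 6.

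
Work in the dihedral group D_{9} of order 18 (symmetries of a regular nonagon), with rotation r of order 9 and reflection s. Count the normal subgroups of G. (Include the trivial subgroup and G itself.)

G has 16 subgroups. Checking conjugation-invariance by order — order 1: 1/1 normal; order 2: 0/9 normal; order 3: 1/1 normal; order 6: 0/3 normal; order 9: 1/1 normal; order 18: 1/1 normal.
Total normal subgroups: 4.

4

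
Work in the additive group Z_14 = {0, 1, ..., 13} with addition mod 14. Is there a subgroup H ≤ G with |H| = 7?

Yes

7 | 14. A subgroup of order 7 is {0, 2, 4, 6, 8, 10, 12}.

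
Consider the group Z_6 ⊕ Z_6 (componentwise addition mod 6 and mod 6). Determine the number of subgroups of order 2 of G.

|G| = 36 and 2 | 36, so subgroups of order 2 are possible by Lagrange.
The subgroups of order 2 are: {(0,0), (0,3)}; {(0,0), (3,0)}; {(0,0), (3,3)}.
So G has 3 subgroups of order 2.

3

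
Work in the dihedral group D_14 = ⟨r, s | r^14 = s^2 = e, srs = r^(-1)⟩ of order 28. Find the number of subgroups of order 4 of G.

|G| = 28 and 4 | 28, so subgroups of order 4 are possible by Lagrange.
The subgroups of order 4 are: {e, r^7, r^3s, r^10s}; {e, r^7, r^4s, r^11s}; {e, r^7, r^5s, r^12s}; {e, r^7, r^6s, r^13s}; … (7 in all).
So G has 7 subgroups of order 4.

7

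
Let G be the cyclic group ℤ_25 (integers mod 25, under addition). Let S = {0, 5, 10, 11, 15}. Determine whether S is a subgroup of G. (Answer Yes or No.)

5 ∈ S but its inverse 20 ∉ S, so S is not a subgroup.

No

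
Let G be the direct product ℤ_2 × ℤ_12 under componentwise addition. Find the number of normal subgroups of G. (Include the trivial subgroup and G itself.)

16

G is abelian, so every subgroup is normal.
G has 16 subgroups in total, hence 16 normal subgroups.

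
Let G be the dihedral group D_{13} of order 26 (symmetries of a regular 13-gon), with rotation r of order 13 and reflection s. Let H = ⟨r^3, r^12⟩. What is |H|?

|⟨r^3⟩| = 13 and |⟨r^12⟩| = 13, so |H| is a multiple of lcm(13, 13) = 13 and divides |G| = 26.
Closing under the operation: H = {e, r, r^2, r^3, r^4, r^5, r^6, r^7, r^8, r^9, r^10, r^11, r^12}, so |H| = 13.

13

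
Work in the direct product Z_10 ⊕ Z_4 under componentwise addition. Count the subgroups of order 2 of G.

3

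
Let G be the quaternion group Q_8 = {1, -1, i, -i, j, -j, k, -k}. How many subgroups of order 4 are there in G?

|G| = 8 and 4 | 8, so subgroups of order 4 are possible by Lagrange.
The subgroups of order 4 are: {1, -1, i, -i}; {1, -1, j, -j}; {1, -1, k, -k}.
So G has 3 subgroups of order 4.

3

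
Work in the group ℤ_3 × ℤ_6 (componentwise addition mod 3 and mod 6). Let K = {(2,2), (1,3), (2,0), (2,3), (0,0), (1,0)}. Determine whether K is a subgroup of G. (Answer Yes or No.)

(2,2) ∈ K but its inverse (1,4) ∉ K, so K is not a subgroup.

No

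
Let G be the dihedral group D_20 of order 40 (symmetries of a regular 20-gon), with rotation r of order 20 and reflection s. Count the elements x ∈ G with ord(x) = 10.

4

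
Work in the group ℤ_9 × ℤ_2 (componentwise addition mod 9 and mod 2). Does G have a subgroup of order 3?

3 | 18. A subgroup of order 3 is {(0,0), (3,0), (6,0)}.

Yes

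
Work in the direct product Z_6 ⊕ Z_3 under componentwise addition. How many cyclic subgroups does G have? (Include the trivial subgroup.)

10

A cyclic subgroup of order d is generated by each of its φ(d) elements of order d, so the cyclic subgroups of order d number (#elements of order d)/φ(d).
Cyclic subgroups by order — order 1: 1; order 2: 1; order 3: 4; order 6: 4.
Total: 10.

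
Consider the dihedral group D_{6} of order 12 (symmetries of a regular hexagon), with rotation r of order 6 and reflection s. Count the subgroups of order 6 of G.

|G| = 12 and 6 | 12, so subgroups of order 6 are possible by Lagrange.
The subgroups of order 6 are: {e, r, r^2, r^3, r^4, r^5}; {e, r^2, r^4, s, r^2s, r^4s}; {e, r^2, r^4, rs, r^3s, r^5s}.
So G has 3 subgroups of order 6.

3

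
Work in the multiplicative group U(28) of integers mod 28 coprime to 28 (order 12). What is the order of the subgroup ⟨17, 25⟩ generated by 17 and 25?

6

|⟨17⟩| = 6 and |⟨25⟩| = 3, so |H| is a multiple of lcm(6, 3) = 6 and divides |G| = 12.
Closing under the operation: H = {1, 5, 9, 13, 17, 25}, so |H| = 6.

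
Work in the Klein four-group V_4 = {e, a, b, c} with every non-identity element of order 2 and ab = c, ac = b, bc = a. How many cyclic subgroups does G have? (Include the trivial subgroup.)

Group the elements of G by the cyclic subgroup they generate; each cyclic subgroup of order d accounts for φ(d) elements.
Cyclic subgroups by order — order 1: 1; order 2: 3.
Total: 4.

4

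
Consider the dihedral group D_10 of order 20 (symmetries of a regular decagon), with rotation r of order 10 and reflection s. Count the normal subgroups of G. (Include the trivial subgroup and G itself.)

7

G has 22 subgroups. Checking conjugation-invariance by order — order 1: 1/1 normal; order 2: 1/11 normal; order 4: 0/5 normal; order 5: 1/1 normal; order 10: 3/3 normal; order 20: 1/1 normal.
Total normal subgroups: 7.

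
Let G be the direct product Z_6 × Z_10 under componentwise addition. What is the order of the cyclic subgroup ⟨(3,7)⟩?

10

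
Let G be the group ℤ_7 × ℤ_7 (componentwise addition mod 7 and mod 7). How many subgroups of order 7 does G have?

8

|G| = 49 and 7 | 49, so subgroups of order 7 are possible by Lagrange.
The subgroups of order 7 are: {(0,0), (0,1), (0,2), (0,3), (0,4), (0,5), (0,6)}; {(0,0), (1,0), (2,0), (3,0), (4,0), (5,0), (6,0)}; {(0,0), (1,1), (2,2), (3,3), (4,4), (5,5), (6,6)}; {(0,0), (1,2), (2,4), (3,6), (4,1), (5,3), (6,5)}; … (8 in all).
So G has 8 subgroups of order 7.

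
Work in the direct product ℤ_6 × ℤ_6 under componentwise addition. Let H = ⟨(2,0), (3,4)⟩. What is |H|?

|⟨(2,0)⟩| = 3 and |⟨(3,4)⟩| = 6, so |H| is a multiple of lcm(3, 6) = 6 and divides |G| = 36.
Closing under the operation: H = {(0,0), (0,2), (0,4), (1,0), (1,2), (1,4), (2,0), (2,2), (2,4), (3,0), (3,2), (3,4), (4,0), (4,2), (4,4), (5,0), (5,2), (5,4)}, so |H| = 18.

18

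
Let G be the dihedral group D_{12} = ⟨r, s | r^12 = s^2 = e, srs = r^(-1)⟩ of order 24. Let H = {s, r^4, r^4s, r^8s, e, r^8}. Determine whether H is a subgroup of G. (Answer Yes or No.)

|H| = 6 divides |G| = 24, consistent with Lagrange.
H contains the identity, every element's inverse is in H, and H is closed under ·: it is a subgroup.

Yes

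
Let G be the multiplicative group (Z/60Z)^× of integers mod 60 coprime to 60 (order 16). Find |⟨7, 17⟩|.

|⟨7⟩| = 4 and |⟨17⟩| = 4, so |H| is a multiple of lcm(4, 4) = 4 and divides |G| = 16.
Closing under the operation: H = {1, 7, 11, 17, 43, 49, 53, 59}, so |H| = 8.

8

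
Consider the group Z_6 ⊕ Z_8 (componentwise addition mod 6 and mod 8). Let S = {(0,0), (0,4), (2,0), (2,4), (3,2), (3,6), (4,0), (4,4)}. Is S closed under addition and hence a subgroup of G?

Closure fails: (4,4) + (3,6) = (1,2) ∉ S. So S is not a subgroup.

No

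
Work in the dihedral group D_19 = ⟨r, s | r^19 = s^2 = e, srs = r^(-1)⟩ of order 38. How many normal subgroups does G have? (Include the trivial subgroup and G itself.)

G has 22 subgroups. Checking conjugation-invariance by order — order 1: 1/1 normal; order 2: 0/19 normal; order 19: 1/1 normal; order 38: 1/1 normal.
Total normal subgroups: 3.

3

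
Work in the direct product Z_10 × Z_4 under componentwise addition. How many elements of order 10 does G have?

12

An element (a,b) has order lcm(ord(a), ord(b)); count pairs with lcm equal to 10.
Enumerating gives 12 such elements.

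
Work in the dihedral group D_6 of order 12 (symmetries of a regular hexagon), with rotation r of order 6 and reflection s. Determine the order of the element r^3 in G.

2

Computing powers of r^3: the smallest k with (r^3)^k = e is k = 2.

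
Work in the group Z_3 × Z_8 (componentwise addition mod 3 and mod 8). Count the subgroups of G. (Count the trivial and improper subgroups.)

8

|G| = 24, so by Lagrange every subgroup order divides 24. Divisors: 1, 2, 3, 4, 6, 8, 12, 24.
Subgroups by order — order 1: 1; order 2: 1; order 3: 1; order 4: 1; order 6: 1; order 8: 1; order 12: 1; order 24: 1.
Total: 1 + 1 + 1 + 1 + 1 + 1 + 1 + 1 = 8.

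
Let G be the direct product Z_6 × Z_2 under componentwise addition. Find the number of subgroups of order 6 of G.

3

|G| = 12 and 6 | 12, so subgroups of order 6 are possible by Lagrange.
The subgroups of order 6 are: {(0,0), (0,1), (2,0), (2,1), (4,0), (4,1)}; {(0,0), (1,0), (2,0), (3,0), (4,0), (5,0)}; {(0,0), (1,1), (2,0), (3,1), (4,0), (5,1)}.
So G has 3 subgroups of order 6.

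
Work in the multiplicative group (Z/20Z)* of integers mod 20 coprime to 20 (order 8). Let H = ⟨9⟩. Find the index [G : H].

4

|⟨9⟩| = 2 and |G| = 8.
By Lagrange, [G : H] = |G|/|H| = 8/2 = 4.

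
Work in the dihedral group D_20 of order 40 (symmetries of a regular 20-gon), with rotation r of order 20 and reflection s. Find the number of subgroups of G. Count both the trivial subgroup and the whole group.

48

|G| = 40, so by Lagrange every subgroup order divides 40. Divisors: 1, 2, 4, 5, 8, 10, 20, 40.
Subgroups by order — order 1: 1; order 2: 21; order 4: 11; order 5: 1; order 8: 5; order 10: 5; order 20: 3; order 40: 1.
Total: 1 + 21 + 11 + 1 + 5 + 5 + 3 + 1 = 48.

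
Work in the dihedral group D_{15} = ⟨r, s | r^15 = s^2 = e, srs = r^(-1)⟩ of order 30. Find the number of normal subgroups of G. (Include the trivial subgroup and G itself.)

G has 28 subgroups. Checking conjugation-invariance by order — order 1: 1/1 normal; order 2: 0/15 normal; order 3: 1/1 normal; order 5: 1/1 normal; order 6: 0/5 normal; order 10: 0/3 normal; order 15: 1/1 normal; order 30: 1/1 normal.
Total normal subgroups: 5.

5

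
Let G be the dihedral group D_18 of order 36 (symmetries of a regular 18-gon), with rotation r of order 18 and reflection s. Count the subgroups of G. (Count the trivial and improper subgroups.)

45

|G| = 36, so by Lagrange every subgroup order divides 36. Divisors: 1, 2, 3, 4, 6, 9, 12, 18, 36.
Subgroups by order — order 1: 1; order 2: 19; order 3: 1; order 4: 9; order 6: 7; order 9: 1; order 12: 3; order 18: 3; order 36: 1.
Total: 1 + 19 + 1 + 9 + 7 + 1 + 3 + 3 + 1 = 45.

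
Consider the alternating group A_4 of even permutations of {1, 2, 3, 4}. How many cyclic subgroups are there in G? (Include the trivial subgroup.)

8

Group the elements of G by the cyclic subgroup they generate; each cyclic subgroup of order d accounts for φ(d) elements.
Cyclic subgroups by order — order 1: 1; order 2: 3; order 3: 4.
Total: 8.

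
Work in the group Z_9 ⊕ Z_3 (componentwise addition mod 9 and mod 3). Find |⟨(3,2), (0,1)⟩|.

9

|⟨(3,2)⟩| = 3 and |⟨(0,1)⟩| = 3, so |H| is a multiple of lcm(3, 3) = 3 and divides |G| = 27.
Closing under the operation: H = {(0,0), (0,1), (0,2), (3,0), (3,1), (3,2), (6,0), (6,1), (6,2)}, so |H| = 9.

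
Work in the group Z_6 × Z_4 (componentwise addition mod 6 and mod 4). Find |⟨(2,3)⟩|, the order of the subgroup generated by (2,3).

12

The order of (2,3) in Z_6 × Z_4 is lcm(ord(2) in Z_6, ord(3) in Z_4).
ord(2) = 3 and ord(3) = 4, so |⟨(2,3)⟩| = lcm(3, 4) = 12.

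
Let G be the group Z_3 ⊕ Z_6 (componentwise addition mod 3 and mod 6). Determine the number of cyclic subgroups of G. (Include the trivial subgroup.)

10

Each element a generates a cyclic subgroup ⟨a⟩; distinct elements may generate the same one (a cyclic group of order d has φ(d) generators).
Cyclic subgroups by order — order 1: 1; order 2: 1; order 3: 4; order 6: 4.
Total: 10.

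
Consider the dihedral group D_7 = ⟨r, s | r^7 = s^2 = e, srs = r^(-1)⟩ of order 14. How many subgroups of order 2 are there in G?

7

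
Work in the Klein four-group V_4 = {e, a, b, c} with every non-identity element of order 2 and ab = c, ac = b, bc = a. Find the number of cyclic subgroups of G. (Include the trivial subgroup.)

Each element a generates a cyclic subgroup ⟨a⟩; distinct elements may generate the same one (a cyclic group of order d has φ(d) generators).
Cyclic subgroups by order — order 1: 1; order 2: 3.
Total: 4.

4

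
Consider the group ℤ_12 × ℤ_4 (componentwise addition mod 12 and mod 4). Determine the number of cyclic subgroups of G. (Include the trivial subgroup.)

A cyclic subgroup of order d is generated by each of its φ(d) elements of order d, so the cyclic subgroups of order d number (#elements of order d)/φ(d).
Cyclic subgroups by order — order 1: 1; order 2: 3; order 3: 1; order 4: 6; order 6: 3; order 12: 6.
Total: 20.

20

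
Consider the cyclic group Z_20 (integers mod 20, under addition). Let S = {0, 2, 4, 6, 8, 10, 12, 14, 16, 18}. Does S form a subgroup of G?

|S| = 10 divides |G| = 20, consistent with Lagrange.
S contains the identity, every element's inverse is in S, and S is closed under +: it is a subgroup.
In fact S = ⟨2⟩.

Yes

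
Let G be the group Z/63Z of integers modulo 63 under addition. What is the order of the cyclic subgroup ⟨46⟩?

In Z/63Z, the order of an element a is n/gcd(a, n).
gcd(46, 63) = 1, so |⟨46⟩| = 63/1 = 63.

63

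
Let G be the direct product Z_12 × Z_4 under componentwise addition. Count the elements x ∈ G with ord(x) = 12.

An element (a,b) has order lcm(ord(a), ord(b)); count pairs with lcm equal to 12.
Enumerating gives 24 such elements.

24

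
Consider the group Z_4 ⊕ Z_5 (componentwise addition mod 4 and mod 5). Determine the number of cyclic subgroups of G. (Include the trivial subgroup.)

6

Group the elements of G by the cyclic subgroup they generate; each cyclic subgroup of order d accounts for φ(d) elements.
Cyclic subgroups by order — order 1: 1; order 2: 1; order 4: 1; order 5: 1; order 10: 1; order 20: 1.
Total: 6.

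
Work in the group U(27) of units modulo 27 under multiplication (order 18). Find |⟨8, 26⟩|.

6

|⟨8⟩| = 6 and |⟨26⟩| = 2, so |H| is a multiple of lcm(6, 2) = 6 and divides |G| = 18.
Closing under the operation: H = {1, 8, 10, 17, 19, 26}, so |H| = 6.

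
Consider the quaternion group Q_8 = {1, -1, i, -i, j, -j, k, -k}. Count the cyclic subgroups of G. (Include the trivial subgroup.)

Group the elements of G by the cyclic subgroup they generate; each cyclic subgroup of order d accounts for φ(d) elements.
Cyclic subgroups by order — order 1: 1; order 2: 1; order 4: 3.
Total: 5.

5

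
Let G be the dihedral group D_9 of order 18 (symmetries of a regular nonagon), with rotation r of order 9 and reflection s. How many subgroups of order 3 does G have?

|G| = 18 and 3 | 18, so subgroups of order 3 are possible by Lagrange.
The subgroups of order 3 are: {e, r^3, r^6}.
So G has 1 subgroup of order 3.

1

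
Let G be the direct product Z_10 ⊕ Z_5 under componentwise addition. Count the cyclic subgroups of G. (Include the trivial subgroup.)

A cyclic subgroup of order d is generated by each of its φ(d) elements of order d, so the cyclic subgroups of order d number (#elements of order d)/φ(d).
Cyclic subgroups by order — order 1: 1; order 2: 1; order 5: 6; order 10: 6.
Total: 14.

14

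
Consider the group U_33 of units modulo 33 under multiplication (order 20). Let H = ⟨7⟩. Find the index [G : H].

2

|⟨7⟩| = 10 and |G| = 20.
By Lagrange, [G : H] = |G|/|H| = 20/10 = 2.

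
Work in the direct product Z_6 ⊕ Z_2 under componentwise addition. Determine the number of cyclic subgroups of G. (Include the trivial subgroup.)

Group the elements of G by the cyclic subgroup they generate; each cyclic subgroup of order d accounts for φ(d) elements.
Cyclic subgroups by order — order 1: 1; order 2: 3; order 3: 1; order 6: 3.
Total: 8.

8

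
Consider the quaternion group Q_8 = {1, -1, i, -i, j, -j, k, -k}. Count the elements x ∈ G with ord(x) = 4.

The elements of order 4 are: i, -i, j, -j, k, -k.
That's 6.

6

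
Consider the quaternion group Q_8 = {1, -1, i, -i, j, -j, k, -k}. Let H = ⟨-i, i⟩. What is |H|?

|⟨-i⟩| = 4 and |⟨i⟩| = 4, so |H| is a multiple of lcm(4, 4) = 4 and divides |G| = 8.
Closing under the operation: H = {1, -1, i, -i}, so |H| = 4.

4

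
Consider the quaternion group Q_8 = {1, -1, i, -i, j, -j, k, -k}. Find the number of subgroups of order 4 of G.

|G| = 8 and 4 | 8, so subgroups of order 4 are possible by Lagrange.
The subgroups of order 4 are: {1, -1, i, -i}; {1, -1, j, -j}; {1, -1, k, -k}.
So G has 3 subgroups of order 4.

3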